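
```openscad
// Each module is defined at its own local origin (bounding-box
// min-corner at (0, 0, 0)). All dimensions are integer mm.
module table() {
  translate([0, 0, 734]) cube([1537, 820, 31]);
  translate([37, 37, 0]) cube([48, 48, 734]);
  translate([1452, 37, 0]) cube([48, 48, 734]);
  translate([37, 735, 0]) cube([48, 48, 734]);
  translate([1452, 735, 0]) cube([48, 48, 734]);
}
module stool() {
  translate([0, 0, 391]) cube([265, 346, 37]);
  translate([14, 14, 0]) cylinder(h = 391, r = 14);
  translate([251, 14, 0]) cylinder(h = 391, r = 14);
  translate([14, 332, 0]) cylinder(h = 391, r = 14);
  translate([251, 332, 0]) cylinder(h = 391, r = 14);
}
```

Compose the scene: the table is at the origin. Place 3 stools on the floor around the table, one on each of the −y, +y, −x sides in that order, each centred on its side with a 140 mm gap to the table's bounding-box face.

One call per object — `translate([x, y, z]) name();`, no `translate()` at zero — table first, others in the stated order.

table();
translate([636, -486, 0]) stool();
translate([636, 960, 0]) stool();
translate([-405, 237, 0]) stool();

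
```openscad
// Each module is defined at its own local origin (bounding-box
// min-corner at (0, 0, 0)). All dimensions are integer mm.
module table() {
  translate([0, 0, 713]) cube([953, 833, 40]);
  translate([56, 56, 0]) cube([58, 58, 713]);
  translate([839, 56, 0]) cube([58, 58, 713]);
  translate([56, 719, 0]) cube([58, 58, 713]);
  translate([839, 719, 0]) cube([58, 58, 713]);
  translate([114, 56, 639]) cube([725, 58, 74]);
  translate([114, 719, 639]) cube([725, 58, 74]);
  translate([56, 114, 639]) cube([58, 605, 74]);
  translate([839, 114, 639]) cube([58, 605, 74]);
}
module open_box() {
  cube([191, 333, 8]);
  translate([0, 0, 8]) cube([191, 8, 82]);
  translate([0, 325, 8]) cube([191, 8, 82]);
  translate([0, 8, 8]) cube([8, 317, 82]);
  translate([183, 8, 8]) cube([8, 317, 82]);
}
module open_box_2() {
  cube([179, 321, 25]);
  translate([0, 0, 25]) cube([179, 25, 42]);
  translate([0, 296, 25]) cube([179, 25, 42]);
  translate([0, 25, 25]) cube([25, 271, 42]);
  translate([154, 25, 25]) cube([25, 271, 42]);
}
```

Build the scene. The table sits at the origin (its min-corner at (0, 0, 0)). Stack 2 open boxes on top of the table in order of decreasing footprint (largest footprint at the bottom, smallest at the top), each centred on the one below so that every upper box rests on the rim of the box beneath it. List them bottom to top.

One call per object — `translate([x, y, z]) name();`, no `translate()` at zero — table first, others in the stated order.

table();
translate([381, 250, 753]) open_box();
translate([387, 256, 843]) open_box_2();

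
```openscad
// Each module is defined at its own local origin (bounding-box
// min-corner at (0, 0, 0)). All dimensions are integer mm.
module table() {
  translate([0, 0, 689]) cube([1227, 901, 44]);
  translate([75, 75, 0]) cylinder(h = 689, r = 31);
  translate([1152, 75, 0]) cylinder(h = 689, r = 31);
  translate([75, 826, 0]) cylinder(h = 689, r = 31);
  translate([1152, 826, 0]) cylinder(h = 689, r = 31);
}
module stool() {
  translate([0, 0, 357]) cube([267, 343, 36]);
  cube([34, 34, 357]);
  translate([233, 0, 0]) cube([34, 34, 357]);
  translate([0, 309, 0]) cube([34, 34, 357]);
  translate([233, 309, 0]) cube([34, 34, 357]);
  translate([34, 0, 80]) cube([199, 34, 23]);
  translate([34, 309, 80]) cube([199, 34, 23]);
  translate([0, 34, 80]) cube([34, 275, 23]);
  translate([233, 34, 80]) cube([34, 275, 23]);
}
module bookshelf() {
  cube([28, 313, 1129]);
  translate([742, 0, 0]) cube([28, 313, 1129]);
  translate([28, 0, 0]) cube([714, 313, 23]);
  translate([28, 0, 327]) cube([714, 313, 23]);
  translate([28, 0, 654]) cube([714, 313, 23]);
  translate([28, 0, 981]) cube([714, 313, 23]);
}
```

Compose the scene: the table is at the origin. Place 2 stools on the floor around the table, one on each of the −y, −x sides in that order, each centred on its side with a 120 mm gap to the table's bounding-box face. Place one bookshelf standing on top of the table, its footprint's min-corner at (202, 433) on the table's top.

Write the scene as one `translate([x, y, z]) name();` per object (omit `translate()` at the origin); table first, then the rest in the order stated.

table();
translate([480, -463, 0]) stool();
translate([-387, 279, 0]) stool();
translate([202, 433, 733]) bookshelf();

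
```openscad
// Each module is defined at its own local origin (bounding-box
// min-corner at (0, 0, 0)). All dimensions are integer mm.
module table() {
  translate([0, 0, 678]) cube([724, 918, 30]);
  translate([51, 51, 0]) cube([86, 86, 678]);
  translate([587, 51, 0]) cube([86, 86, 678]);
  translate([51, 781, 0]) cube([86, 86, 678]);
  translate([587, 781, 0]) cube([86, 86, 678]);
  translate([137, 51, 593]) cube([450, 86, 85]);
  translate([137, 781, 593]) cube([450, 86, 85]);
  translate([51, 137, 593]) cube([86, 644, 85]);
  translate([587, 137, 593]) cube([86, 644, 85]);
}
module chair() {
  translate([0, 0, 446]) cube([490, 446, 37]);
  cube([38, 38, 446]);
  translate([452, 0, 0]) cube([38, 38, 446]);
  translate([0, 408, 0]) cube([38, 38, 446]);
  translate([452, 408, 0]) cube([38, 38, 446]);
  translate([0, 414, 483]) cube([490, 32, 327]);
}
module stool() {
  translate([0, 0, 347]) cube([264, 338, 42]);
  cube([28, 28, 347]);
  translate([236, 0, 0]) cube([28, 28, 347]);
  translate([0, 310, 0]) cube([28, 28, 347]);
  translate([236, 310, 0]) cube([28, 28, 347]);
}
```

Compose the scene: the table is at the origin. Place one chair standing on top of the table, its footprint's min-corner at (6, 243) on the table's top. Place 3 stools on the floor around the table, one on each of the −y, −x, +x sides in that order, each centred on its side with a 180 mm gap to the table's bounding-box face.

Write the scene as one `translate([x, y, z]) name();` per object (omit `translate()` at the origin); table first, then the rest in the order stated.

table();
translate([6, 243, 708]) chair();
translate([230, -518, 0]) stool();
translate([-444, 290, 0]) stool();
translate([904, 290, 0]) stool();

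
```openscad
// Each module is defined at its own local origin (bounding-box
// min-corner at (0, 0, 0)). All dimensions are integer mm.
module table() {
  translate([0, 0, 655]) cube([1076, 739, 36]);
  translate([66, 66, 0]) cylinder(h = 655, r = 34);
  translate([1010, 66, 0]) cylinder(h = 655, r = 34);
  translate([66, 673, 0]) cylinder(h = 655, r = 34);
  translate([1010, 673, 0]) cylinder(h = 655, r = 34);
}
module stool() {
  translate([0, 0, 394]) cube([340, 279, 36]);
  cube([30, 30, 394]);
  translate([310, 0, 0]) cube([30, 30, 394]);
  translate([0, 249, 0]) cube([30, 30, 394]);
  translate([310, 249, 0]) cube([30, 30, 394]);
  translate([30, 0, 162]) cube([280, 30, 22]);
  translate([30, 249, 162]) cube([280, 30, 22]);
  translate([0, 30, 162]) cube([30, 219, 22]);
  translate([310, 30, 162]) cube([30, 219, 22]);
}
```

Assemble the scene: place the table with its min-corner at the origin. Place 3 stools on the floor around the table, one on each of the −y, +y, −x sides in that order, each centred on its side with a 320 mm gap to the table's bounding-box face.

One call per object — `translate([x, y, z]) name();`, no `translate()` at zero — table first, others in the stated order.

table();
translate([368, -599, 0]) stool();
translate([368, 1059, 0]) stool();
translate([-660, 230, 0]) stool();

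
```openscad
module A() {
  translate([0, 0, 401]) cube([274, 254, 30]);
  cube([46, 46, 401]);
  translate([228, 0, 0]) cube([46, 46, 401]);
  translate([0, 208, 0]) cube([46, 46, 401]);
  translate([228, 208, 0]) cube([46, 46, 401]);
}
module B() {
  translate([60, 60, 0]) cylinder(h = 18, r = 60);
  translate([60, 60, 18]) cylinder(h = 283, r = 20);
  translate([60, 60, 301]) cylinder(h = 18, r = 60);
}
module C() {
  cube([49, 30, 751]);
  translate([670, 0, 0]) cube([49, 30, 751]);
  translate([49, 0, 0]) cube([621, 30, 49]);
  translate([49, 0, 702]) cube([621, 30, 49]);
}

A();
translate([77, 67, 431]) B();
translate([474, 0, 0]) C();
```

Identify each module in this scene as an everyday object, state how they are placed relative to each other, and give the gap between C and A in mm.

A is a stool. B is a spool. C is a picture frame. The spool is on top of the stool, centred. The picture frame is on the floor beside the stool on its +x side. The gap between the picture frame and the stool is 200 mm.

The picture frame's nearest face is 200 mm from the stool's +x face.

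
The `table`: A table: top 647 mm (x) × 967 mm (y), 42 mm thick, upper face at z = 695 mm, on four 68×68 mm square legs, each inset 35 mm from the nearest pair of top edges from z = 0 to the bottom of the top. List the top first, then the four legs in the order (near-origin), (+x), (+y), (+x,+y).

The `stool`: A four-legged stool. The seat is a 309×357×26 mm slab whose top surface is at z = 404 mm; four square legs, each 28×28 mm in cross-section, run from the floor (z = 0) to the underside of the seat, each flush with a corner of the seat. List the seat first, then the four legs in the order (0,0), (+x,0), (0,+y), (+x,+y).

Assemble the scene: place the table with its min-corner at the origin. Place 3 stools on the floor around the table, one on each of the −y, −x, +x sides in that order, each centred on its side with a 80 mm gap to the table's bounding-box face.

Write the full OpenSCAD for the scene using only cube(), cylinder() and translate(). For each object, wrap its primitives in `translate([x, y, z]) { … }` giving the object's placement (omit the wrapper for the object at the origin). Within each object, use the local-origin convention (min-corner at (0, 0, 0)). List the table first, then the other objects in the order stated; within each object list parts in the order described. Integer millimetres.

translate([0, 0, 653]) cube([647, 967, 42]);
translate([35, 35, 0]) cube([68, 68, 653]);
translate([544, 35, 0]) cube([68, 68, 653]);
translate([35, 864, 0]) cube([68, 68, 653]);
translate([544, 864, 0]) cube([68, 68, 653]);
translate([169, -437, 0]) {
  translate([0, 0, 378]) cube([309, 357, 26]);
  cube([28, 28, 378]);
  translate([281, 0, 0]) cube([28, 28, 378]);
  translate([0, 329, 0]) cube([28, 28, 378]);
  translate([281, 329, 0]) cube([28, 28, 378]);
}
translate([-389, 305, 0]) {
  translate([0, 0, 378]) cube([309, 357, 26]);
  cube([28, 28, 378]);
  translate([281, 0, 0]) cube([28, 28, 378]);
  translate([0, 329, 0]) cube([28, 28, 378]);
  translate([281, 329, 0]) cube([28, 28, 378]);
}
translate([727, 305, 0]) {
  translate([0, 0, 378]) cube([309, 357, 26]);
  cube([28, 28, 378]);
  translate([281, 0, 0]) cube([28, 28, 378]);
  translate([0, 329, 0]) cube([28, 28, 378]);
  translate([281, 329, 0]) cube([28, 28, 378]);
}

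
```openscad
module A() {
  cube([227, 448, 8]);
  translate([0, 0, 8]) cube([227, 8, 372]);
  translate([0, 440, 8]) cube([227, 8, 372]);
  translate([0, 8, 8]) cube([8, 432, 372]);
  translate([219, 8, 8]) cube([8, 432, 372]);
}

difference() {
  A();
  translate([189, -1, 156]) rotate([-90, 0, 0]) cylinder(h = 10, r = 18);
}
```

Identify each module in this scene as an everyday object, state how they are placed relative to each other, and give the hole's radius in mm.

The subtracted cylinder has r = 18 mm.

A is an open box. The open box has a circular hole through its front wall. The hole's radius is 18 mm.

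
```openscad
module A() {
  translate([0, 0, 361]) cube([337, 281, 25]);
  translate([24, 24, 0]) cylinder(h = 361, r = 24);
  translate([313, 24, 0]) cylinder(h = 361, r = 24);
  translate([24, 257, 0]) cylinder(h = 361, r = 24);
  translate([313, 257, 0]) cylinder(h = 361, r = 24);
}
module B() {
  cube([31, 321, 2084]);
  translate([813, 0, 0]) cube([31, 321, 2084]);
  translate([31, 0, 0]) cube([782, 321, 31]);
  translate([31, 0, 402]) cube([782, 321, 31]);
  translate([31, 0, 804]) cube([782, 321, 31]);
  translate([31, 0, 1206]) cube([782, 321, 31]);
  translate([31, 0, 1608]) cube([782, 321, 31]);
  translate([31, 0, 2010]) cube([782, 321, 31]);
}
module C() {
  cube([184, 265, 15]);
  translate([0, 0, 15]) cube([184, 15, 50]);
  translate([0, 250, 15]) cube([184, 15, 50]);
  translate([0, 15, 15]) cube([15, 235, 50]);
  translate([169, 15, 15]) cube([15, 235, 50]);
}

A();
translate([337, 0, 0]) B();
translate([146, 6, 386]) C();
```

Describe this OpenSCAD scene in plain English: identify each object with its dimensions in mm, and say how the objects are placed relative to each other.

A is a four-legged stool. The seat is 337×281 mm, 25 mm thick, top at z = 386 mm. It stands on four round legs, each 48 mm in diameter, from z = 0 to the seat underside, each leg's axis is inset half a diameter from the nearest pair of seat edges (so the leg's bounding box is flush with the corner).

B is an open bookshelf. Two side panels, each 31 mm thick, 321 mm deep and 2084 mm tall, stand 844 mm apart (outside-to-outside). Between them sit 6 shelves, each 31 mm thick and 321 mm deep, spanning the full gap between the sides. The bottom shelf rests on the floor (its underside at z = 0) and the clear gap between one shelf's top and the next shelf's underside is 371 mm.

C is an open storage box with external size 184×265×65 mm and wall thickness 15 mm (the base is also 15 mm thick). The base covers the whole footprint; the four walls stand on the base, with the y-facing walls full-width and the x-facing walls fitting between their inner faces.

The bookshelf is against the stool's +x side, with their −y faces flush. The open box is on top of the stool.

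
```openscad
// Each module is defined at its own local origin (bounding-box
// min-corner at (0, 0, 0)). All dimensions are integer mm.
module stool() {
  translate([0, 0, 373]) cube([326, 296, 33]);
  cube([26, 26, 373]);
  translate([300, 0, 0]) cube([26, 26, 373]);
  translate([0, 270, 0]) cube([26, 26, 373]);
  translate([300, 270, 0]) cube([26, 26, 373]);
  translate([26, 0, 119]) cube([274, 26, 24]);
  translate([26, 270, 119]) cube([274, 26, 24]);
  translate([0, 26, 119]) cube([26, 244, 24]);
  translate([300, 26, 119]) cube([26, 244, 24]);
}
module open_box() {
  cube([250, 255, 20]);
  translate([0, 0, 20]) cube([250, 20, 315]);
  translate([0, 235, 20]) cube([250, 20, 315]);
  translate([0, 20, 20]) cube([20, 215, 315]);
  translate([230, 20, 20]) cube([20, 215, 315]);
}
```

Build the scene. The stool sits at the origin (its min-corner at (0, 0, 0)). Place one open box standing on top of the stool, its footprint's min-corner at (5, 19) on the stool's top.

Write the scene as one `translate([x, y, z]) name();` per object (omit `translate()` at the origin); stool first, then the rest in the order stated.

stool();
translate([5, 19, 406]) open_box();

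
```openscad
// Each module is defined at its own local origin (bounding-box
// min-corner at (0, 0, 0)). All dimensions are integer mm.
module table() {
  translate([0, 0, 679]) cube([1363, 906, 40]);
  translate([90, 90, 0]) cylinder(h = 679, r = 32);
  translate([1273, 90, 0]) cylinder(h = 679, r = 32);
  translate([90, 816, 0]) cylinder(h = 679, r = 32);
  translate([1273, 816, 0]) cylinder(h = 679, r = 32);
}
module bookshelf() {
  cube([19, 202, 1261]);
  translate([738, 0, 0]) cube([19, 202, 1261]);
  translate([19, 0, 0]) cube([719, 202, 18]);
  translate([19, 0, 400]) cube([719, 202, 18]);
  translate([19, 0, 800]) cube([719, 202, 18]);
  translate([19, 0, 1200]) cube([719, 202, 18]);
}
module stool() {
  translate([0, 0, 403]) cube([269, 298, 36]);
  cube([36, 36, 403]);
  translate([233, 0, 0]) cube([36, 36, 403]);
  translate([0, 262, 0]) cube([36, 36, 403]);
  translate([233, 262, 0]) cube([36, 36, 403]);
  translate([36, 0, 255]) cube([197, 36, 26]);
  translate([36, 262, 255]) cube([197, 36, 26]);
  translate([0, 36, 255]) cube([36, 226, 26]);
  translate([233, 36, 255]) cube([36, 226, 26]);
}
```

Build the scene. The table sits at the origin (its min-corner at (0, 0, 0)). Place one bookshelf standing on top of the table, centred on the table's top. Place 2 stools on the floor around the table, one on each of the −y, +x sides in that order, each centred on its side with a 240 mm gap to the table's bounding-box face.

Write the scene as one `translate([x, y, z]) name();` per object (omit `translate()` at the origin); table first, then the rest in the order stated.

table();
translate([303, 352, 719]) bookshelf();
translate([547, -538, 0]) stool();
translate([1603, 304, 0]) stool();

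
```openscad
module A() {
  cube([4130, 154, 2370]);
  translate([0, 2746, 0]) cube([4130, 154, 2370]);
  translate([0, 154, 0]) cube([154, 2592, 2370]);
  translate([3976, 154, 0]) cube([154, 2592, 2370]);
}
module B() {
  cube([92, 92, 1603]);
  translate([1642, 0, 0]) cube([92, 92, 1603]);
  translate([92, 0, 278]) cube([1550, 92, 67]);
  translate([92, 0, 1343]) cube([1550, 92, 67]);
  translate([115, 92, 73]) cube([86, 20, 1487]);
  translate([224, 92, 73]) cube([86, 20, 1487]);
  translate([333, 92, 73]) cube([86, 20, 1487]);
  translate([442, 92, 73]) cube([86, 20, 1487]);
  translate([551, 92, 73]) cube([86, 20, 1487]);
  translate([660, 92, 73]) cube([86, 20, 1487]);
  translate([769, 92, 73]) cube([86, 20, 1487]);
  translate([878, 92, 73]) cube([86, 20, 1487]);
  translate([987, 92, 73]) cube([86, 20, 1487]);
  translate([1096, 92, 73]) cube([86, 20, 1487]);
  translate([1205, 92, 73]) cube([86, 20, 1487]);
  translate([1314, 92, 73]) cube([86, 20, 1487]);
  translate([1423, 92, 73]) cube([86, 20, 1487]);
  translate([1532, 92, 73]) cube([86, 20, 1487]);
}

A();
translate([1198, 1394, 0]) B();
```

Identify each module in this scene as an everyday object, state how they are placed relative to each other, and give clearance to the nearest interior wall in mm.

A is a house frame. B is a fence section. The fence section sits inside the house frame, centred. The clearance to the nearest interior wall is 1044 mm.

Clearances: x = 1044, y = 1240; minimum 1044 mm.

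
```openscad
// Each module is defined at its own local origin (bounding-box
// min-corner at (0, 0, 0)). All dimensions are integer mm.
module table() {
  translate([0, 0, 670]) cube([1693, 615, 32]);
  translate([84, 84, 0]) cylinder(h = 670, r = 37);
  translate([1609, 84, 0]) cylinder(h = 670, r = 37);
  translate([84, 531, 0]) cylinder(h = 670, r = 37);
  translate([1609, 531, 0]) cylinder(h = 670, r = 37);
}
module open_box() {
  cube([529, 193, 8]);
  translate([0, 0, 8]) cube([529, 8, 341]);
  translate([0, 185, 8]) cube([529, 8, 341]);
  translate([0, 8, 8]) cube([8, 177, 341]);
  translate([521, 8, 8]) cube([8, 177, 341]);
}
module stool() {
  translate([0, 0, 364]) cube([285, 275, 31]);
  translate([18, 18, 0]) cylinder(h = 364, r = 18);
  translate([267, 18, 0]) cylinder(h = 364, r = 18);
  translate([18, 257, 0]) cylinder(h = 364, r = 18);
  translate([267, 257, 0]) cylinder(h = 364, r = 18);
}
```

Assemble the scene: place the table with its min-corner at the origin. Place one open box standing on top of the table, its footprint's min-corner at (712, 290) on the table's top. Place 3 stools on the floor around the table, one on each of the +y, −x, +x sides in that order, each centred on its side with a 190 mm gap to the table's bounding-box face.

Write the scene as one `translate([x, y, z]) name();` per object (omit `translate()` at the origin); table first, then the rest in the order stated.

table();
translate([712, 290, 702]) open_box();
translate([704, 805, 0]) stool();
translate([-475, 170, 0]) stool();
translate([1883, 170, 0]) stool();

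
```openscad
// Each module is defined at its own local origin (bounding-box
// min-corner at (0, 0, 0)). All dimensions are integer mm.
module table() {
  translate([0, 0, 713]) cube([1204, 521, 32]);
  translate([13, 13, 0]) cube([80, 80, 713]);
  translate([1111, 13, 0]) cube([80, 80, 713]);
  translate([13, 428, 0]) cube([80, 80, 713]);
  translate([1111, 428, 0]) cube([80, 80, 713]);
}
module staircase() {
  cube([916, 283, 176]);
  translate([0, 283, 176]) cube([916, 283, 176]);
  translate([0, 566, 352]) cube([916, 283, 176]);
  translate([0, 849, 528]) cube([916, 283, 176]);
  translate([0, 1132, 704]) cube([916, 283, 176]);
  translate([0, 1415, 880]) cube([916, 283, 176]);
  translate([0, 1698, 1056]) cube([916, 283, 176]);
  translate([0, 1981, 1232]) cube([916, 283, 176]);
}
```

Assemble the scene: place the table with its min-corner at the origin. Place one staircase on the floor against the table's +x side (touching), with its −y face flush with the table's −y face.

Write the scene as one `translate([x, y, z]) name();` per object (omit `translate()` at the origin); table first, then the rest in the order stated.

table();
translate([1204, 0, 0]) staircase();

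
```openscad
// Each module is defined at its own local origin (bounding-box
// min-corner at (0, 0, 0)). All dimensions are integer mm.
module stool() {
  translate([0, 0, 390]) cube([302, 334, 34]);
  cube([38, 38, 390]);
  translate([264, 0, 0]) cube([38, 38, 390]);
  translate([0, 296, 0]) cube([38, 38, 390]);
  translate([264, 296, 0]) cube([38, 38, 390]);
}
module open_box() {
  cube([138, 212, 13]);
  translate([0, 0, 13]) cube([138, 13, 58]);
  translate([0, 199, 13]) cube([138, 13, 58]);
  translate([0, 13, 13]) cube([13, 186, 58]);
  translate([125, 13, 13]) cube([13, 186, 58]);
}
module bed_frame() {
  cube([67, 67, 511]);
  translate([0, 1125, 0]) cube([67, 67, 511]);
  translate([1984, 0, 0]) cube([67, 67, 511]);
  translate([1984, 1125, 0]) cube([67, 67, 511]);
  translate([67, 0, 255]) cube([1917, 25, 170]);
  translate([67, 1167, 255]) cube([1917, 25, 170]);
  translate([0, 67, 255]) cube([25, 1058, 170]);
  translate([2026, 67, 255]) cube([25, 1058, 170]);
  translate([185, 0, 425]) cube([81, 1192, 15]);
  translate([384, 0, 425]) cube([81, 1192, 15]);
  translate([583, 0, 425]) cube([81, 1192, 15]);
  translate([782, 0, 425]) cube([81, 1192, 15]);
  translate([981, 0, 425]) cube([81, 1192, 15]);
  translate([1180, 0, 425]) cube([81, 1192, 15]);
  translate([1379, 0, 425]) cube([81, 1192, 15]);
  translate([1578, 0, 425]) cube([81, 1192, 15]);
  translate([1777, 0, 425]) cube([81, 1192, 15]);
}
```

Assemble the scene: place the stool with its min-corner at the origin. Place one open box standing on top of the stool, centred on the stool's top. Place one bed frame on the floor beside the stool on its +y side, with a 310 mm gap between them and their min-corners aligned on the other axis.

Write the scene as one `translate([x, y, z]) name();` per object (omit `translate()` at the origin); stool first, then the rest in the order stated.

stool();
translate([82, 61, 424]) open_box();
translate([0, 644, 0]) bed_frame();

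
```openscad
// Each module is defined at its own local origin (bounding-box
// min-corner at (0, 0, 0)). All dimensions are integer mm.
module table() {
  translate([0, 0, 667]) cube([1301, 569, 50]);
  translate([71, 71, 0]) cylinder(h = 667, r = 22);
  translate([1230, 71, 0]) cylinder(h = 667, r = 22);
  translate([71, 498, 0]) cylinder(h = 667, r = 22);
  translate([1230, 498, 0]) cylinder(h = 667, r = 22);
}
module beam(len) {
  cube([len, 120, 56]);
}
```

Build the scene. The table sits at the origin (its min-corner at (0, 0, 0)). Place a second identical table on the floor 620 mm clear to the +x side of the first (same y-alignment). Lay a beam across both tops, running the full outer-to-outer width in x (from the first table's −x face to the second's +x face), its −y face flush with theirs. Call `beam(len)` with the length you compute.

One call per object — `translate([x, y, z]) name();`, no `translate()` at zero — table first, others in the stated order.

table();
translate([1921, 0, 0]) table();
translate([0, 0, 717]) beam(3222);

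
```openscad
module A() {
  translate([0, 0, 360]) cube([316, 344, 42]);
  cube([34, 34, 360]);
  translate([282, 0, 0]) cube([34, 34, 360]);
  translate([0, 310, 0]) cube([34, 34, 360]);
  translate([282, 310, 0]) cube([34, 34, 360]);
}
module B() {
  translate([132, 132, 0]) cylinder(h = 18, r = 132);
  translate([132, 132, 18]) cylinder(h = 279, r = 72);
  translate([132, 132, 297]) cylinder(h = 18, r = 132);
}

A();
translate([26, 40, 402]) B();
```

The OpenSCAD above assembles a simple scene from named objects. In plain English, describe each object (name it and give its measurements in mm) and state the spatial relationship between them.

A is a four-legged stool. The seat is 316×344 mm, 42 mm thick, top at z = 402 mm. It stands on four square legs, each 34×34 mm in cross-section, from z = 0 to the seat underside, each flush with a corner of the seat.

B is a spool: two coaxial disc flanges of radius 132 mm and thickness 18 mm, joined by a core cylinder of radius 72 mm and height 279 mm. The lower flange rests on z = 0 and the three cylinders share a vertical axis.

The spool is on top of the stool, centred.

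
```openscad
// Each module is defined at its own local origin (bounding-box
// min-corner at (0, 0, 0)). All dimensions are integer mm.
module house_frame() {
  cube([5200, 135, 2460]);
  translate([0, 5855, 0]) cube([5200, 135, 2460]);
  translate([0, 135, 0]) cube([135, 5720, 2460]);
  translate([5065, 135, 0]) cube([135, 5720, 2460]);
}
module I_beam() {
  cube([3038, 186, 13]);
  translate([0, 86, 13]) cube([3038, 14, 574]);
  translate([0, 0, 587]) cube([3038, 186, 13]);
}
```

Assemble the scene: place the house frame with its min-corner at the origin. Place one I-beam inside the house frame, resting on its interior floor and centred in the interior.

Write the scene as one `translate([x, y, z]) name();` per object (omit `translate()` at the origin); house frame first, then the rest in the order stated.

house_frame();
translate([1081, 2902, 0]) I_beam();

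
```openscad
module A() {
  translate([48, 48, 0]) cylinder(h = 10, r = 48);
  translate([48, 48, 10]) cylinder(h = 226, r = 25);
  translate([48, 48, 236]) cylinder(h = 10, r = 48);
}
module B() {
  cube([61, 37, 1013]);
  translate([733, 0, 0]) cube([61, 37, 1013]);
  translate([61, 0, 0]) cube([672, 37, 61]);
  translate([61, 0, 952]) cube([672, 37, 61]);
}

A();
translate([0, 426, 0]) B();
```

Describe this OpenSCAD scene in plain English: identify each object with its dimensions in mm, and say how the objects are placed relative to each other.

A is a spool: two coaxial disc flanges of radius 48 mm and thickness 10 mm, joined by a core cylinder of radius 25 mm and height 226 mm. The lower flange rests on z = 0 and the three cylinders share a vertical axis.

B is a picture frame with a 672×891 mm rectangular opening (x by z) and a uniform 61 mm border on every side. Frame depth is 37 mm along y. It is built from two vertical stiles running the full outside height and two horizontal rails spanning the gap between the stiles.

The picture frame is on the floor beside the spool on its +y side.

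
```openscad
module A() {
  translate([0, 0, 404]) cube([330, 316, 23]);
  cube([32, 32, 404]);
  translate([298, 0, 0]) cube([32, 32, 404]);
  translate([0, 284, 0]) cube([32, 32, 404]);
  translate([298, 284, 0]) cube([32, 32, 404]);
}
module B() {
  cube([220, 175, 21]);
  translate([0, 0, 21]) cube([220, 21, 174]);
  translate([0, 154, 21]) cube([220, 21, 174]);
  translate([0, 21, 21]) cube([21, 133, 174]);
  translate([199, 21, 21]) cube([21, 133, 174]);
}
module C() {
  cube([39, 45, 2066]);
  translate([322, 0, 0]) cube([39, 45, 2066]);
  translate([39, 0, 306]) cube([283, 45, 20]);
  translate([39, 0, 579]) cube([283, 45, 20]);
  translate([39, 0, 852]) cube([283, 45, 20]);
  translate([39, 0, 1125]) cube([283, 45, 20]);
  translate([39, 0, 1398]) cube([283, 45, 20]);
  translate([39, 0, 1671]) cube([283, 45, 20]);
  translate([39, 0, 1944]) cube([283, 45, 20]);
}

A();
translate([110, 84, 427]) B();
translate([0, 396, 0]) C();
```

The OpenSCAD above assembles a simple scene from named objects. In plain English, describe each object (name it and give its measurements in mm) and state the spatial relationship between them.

A is a four-legged stool. The seat is a 330×316×23 mm slab whose top surface is at z = 427 mm; four square legs, each 32×32 mm in cross-section, run from the floor (z = 0) to the underside of the seat, each flush with a corner of the seat.

B is an open storage box with external size 220×175×195 mm and wall thickness 21 mm (the base is also 21 mm thick). The base covers the whole footprint; the four walls stand on the base, with the y-facing walls full-width and the x-facing walls fitting between their inner faces.

C is a straight ladder. Two 39×45 mm vertical rails, 2066 mm tall, stand 361 mm apart (outside-to-outside) with their front faces coplanar on the −y side. 7 rungs, each 45 mm deep and 20 mm tall, span between the inner faces of the rails, front faces flush with the rails. The lowest rung's underside is at z = 306 mm and rungs are spaced 273 mm apart (underside to underside).

The open box is on top of the stool. The ladder is on the floor beside the stool on its +y side.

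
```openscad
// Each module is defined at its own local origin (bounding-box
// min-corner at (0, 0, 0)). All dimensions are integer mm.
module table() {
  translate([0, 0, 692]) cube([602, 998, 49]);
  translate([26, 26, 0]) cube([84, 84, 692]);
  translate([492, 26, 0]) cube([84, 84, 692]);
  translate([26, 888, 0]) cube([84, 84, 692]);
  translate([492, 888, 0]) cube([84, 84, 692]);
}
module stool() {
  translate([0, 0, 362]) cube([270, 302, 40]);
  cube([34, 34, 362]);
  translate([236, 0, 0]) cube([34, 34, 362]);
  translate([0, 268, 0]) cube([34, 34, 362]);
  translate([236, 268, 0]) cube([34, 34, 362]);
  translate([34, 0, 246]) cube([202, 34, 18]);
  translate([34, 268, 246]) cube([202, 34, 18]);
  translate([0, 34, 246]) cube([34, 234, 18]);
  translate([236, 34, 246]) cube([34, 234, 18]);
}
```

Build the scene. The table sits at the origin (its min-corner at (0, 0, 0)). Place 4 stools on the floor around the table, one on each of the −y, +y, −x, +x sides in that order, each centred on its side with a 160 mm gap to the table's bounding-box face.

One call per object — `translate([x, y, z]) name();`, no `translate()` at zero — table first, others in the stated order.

table();
translate([166, -462, 0]) stool();
translate([166, 1158, 0]) stool();
translate([-430, 348, 0]) stool();
translate([762, 348, 0]) stool();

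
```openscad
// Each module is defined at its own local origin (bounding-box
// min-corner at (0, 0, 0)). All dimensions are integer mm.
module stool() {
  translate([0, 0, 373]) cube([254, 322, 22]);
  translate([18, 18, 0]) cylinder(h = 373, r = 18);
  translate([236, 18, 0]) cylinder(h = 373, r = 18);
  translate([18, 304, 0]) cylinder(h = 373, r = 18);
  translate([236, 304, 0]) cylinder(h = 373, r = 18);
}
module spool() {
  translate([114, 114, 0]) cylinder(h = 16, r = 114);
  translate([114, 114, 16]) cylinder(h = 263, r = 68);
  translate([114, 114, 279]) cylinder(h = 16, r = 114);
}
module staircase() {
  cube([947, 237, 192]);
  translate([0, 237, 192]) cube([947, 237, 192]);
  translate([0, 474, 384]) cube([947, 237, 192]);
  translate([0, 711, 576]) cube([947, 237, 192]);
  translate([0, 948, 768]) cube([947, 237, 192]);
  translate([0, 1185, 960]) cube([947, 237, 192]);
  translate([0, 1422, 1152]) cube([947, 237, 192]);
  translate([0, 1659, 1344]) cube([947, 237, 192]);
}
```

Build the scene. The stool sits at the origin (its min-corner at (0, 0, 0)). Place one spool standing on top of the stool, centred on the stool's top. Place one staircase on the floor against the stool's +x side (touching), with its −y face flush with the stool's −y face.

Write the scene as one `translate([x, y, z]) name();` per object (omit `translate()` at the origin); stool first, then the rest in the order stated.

stool();
translate([13, 47, 395]) spool();
translate([254, 0, 0]) staircase();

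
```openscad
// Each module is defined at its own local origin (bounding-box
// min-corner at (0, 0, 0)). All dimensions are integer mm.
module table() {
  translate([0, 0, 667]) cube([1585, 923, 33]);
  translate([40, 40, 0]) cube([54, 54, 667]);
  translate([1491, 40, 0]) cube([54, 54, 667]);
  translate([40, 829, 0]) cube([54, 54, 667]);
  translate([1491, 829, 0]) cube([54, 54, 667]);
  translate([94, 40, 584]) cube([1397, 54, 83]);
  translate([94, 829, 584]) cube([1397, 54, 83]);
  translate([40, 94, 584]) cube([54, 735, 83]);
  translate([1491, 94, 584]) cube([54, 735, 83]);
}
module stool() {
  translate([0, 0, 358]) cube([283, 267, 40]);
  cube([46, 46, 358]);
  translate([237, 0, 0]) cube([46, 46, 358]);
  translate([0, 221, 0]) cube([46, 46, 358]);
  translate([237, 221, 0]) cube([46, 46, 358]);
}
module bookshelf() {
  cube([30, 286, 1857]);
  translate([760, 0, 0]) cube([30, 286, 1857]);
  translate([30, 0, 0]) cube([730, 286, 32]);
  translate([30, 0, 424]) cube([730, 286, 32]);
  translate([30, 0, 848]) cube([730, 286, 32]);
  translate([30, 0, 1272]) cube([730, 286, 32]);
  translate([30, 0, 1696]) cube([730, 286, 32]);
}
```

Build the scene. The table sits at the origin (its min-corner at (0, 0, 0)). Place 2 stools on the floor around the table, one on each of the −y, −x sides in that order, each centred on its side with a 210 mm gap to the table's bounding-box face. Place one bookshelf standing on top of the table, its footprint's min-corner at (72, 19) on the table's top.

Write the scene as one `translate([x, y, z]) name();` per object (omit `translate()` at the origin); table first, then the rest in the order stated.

table();
translate([651, -477, 0]) stool();
translate([-493, 328, 0]) stool();
translate([72, 19, 700]) bookshelf();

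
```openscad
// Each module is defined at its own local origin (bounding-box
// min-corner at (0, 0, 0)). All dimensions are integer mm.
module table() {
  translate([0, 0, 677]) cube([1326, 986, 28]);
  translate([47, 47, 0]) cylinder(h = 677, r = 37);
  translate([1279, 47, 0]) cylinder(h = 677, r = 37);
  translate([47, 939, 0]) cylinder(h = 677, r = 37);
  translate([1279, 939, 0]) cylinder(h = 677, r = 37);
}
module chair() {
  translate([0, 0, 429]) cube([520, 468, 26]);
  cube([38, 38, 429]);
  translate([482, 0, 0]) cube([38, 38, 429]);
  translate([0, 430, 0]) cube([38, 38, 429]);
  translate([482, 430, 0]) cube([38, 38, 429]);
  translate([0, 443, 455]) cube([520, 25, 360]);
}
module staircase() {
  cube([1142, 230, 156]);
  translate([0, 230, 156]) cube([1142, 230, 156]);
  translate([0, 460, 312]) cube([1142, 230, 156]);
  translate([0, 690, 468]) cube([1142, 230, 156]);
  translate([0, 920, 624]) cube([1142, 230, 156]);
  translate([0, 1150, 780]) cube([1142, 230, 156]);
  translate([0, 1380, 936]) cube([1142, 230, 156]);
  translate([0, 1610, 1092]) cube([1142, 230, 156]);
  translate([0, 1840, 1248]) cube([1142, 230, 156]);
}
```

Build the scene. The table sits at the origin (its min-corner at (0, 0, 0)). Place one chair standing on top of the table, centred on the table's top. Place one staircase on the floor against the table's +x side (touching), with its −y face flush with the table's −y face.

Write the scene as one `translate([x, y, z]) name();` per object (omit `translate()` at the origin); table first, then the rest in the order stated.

table();
translate([403, 259, 705]) chair();
translate([1326, 0, 0]) staircase();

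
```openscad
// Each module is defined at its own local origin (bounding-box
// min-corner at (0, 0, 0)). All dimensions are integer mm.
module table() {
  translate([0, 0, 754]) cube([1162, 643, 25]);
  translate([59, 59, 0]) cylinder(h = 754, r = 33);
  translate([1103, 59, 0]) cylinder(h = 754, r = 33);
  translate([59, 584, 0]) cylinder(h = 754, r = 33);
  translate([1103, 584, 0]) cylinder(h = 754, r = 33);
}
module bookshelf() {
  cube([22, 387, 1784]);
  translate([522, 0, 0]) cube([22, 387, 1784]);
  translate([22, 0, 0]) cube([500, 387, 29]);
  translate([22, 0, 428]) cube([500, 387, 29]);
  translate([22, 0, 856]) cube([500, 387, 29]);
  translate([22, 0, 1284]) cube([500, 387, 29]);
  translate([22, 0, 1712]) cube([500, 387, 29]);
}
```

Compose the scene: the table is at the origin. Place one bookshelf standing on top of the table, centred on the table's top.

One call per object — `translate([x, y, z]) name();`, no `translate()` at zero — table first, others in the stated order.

table();
translate([309, 128, 779]) bookshelf();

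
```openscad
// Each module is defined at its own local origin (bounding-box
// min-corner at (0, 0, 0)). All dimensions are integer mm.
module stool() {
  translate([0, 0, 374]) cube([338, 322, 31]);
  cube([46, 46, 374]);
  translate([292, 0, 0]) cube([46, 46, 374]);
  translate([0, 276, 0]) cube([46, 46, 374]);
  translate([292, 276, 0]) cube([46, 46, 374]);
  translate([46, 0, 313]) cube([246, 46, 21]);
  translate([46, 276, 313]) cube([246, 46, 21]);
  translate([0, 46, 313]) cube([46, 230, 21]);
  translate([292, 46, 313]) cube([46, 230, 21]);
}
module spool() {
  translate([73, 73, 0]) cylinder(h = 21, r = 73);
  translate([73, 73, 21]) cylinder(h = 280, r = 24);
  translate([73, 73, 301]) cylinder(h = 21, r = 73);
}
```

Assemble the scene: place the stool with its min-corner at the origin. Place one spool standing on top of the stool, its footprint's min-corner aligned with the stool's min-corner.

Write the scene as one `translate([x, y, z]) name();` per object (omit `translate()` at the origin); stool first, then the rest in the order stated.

stool();
translate([0, 0, 405]) spool();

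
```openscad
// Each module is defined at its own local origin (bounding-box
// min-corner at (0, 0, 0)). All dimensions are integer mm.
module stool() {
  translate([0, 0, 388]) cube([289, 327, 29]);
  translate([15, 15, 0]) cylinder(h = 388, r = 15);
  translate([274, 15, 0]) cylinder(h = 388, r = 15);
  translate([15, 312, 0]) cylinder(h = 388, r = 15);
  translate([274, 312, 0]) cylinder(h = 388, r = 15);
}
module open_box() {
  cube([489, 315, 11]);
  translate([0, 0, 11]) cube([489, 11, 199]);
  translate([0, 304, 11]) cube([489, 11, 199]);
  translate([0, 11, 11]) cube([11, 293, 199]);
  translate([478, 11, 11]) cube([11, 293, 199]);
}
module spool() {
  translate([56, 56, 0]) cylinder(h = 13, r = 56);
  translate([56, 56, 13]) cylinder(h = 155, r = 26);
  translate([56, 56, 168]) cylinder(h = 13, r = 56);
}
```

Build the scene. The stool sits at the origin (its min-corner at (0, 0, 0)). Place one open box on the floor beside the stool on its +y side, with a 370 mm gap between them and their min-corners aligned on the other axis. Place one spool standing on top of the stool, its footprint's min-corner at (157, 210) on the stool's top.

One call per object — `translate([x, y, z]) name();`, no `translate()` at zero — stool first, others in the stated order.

stool();
translate([0, 697, 0]) open_box();
translate([157, 210, 417]) spool();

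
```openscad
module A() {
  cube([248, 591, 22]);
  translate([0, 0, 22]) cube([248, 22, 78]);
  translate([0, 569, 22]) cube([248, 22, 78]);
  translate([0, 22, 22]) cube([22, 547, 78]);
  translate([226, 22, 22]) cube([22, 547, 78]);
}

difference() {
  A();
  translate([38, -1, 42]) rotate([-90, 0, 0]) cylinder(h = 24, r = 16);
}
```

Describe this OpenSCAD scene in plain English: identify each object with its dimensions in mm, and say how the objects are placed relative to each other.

A is an open-topped rectangular box: outside dimensions 248×591×100 mm, with a uniform wall and base thickness of 22 mm. The base is a full 248×591 slab on the floor; four walls sit on top of the base. The front and back walls (the −y and +y sides) span the full width; the two side walls fit between them.

The open box has a circular hole of radius 16 mm through its front wall, centred at (x = 38, z = 42).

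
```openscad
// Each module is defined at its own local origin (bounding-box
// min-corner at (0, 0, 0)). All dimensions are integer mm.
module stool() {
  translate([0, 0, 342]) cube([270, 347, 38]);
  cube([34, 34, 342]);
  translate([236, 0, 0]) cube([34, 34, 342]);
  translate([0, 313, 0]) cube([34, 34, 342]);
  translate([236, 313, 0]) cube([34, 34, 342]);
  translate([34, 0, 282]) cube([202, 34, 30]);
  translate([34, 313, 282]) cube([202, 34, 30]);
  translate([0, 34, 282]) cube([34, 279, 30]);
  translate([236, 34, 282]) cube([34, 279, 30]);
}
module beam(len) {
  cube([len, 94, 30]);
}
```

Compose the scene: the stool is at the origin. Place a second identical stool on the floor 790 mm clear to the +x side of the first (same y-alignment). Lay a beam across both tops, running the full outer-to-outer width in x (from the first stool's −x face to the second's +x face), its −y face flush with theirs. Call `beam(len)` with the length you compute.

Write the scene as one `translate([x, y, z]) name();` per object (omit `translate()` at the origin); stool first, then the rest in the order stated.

stool();
translate([1060, 0, 0]) stool();
translate([0, 0, 380]) beam(1330);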